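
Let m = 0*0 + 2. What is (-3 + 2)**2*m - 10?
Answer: -8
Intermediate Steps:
m = 2 (m = 0 + 2 = 2)
(-3 + 2)**2*m - 10 = (-3 + 2)**2*2 - 10 = (-1)**2*2 - 10 = 1*2 - 10 = 2 - 10 = -8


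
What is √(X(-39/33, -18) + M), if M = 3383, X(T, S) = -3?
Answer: 26*√5 ≈ 58.138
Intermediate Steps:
√(X(-39/33, -18) + M) = √(-3 + 3383) = √3380 = 26*√5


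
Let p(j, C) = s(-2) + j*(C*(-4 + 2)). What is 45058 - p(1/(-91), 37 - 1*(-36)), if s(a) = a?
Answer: 4100314/91 ≈ 45058.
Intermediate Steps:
p(j, C) = -2 - 2*C*j (p(j, C) = -2 + j*(C*(-4 + 2)) = -2 + j*(C*(-2)) = -2 + j*(-2*C) = -2 - 2*C*j)
45058 - p(1/(-91), 37 - 1*(-36)) = 45058 - (-2 - 2*(37 - 1*(-36))/(-91)) = 45058 - (-2 - 2*(37 + 36)*(-1/91)) = 45058 - (-2 - 2*73*(-1/91)) = 45058 - (-2 + 146/91) = 45058 - 1*(-36/91) = 45058 + 36/91 = 4100314/91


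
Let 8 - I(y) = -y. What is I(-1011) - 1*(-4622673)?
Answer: 4621670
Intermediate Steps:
I(y) = 8 + y (I(y) = 8 - (-1)*y = 8 + y)
I(-1011) - 1*(-4622673) = (8 - 1011) - 1*(-4622673) = -1003 + 4622673 = 4621670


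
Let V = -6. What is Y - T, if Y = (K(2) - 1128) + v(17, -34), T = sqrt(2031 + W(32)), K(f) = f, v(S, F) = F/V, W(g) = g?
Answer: -3361/3 - sqrt(2063) ≈ -1165.8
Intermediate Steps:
v(S, F) = -F/6 (v(S, F) = F/(-6) = F*(-1/6) = -F/6)
T = sqrt(2063) (T = sqrt(2031 + 32) = sqrt(2063) ≈ 45.420)
Y = -3361/3 (Y = (2 - 1128) - 1/6*(-34) = -1126 + 17/3 = -3361/3 ≈ -1120.3)
Y - T = -3361/3 - sqrt(2063)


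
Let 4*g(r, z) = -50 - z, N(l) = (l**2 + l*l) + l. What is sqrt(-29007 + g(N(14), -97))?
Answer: I*sqrt(115981)/2 ≈ 170.28*I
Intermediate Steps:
N(l) = l + 2*l**2 (N(l) = (l**2 + l**2) + l = 2*l**2 + l = l + 2*l**2)
g(r, z) = -25/2 - z/4 (g(r, z) = (-50 - z)/4 = -25/2 - z/4)
sqrt(-29007 + g(N(14), -97)) = sqrt(-29007 + (-25/2 - 1/4*(-97))) = sqrt(-29007 + (-25/2 + 97/4)) = sqrt(-29007 + 47/4) = sqrt(-115981/4) = I*sqrt(115981)/2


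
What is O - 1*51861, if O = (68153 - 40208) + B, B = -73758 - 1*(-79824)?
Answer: -17850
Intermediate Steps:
B = 6066 (B = -73758 + 79824 = 6066)
O = 34011 (O = (68153 - 40208) + 6066 = 27945 + 6066 = 34011)
O - 1*51861 = 34011 - 1*51861 = 34011 - 51861 = -17850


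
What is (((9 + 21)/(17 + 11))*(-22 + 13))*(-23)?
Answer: 3105/14 ≈ 221.79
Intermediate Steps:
(((9 + 21)/(17 + 11))*(-22 + 13))*(-23) = ((30/28)*(-9))*(-23) = ((30*(1/28))*(-9))*(-23) = ((15/14)*(-9))*(-23) = -135/14*(-23) = 3105/14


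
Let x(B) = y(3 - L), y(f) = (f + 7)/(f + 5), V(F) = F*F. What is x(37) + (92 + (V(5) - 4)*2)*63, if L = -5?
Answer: 109761/13 ≈ 8443.2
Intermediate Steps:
V(F) = F**2
y(f) = (7 + f)/(5 + f)
x(B) = 15/13 (x(B) = (7 + (3 - 1*(-5)))/(5 + (3 - 1*(-5))) = (7 + (3 + 5))/(5 + (3 + 5)) = (7 + 8)/(5 + 8) = 15/13)
x(37) + (92 + (V(5) - 4)*2)*63 = 15/13 + (92 + (5**2 - 4)*2)*63 = 15/13 + (92 + (25 - 4)*2)*63 = 15/13 + (92 + 21*2)*63 = 15/13 + (92 + 42)*63 = 15/13 + 134*63 = 15/13 + 8442 = 109761/13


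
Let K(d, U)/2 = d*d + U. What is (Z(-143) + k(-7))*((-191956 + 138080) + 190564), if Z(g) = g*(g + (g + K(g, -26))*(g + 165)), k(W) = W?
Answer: -17500328118848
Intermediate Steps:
K(d, U) = 2*U + 2*d**2 (K(d, U) = 2*(d*d + U) = 2*(d**2 + U) = 2*(U + d**2) = 2*U + 2*d**2)
Z(g) = g*(g + (165 + g)*(-52 + g + 2*g**2)) (Z(g) = g*(g + (g + (2*(-26) + 2*g**2))*(g + 165)) = g*(g + (g + (-52 + 2*g**2))*(165 + g)) = g*(g + (-52 + g + 2*g**2)*(165 + g)) = g*(g + (165 + g)*(-52 + g + 2*g**2)))
(Z(-143) + k(-7))*((-191956 + 138080) + 190564) = (-143*(-8580 + 2*(-143)**3 + 114*(-143) + 331*(-143)**2) - 7)*((-191956 + 138080) + 190564) = (-143*(-8580 + 2*(-2924207) - 16302 + 331*20449) - 7)*(-53876 + 190564) = (-143*(-8580 - 5848414 - 16302 + 6768619) - 7)*136688 = (-143*895323 - 7)*136688 = (-128031189 - 7)*136688 = -128031196*136688 = -17500328118848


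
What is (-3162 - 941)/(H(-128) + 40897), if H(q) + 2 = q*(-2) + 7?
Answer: -4103/41158 ≈ -0.099689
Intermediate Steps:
H(q) = 5 - 2*q (H(q) = -2 + (q*(-2) + 7) = -2 + (-2*q + 7) = -2 + (7 - 2*q) = 5 - 2*q)
(-3162 - 941)/(H(-128) + 40897) = (-3162 - 941)/((5 - 2*(-128)) + 40897) = -4103/((5 + 256) + 40897) = -4103/(261 + 40897) = -4103/41158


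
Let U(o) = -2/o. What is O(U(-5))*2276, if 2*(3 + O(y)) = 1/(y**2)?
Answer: 569/2 ≈ 284.50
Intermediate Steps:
O(y) = -3 + 1/(2*y**2) (O(y) = -3 + 1/(2*(y**2)) = -3 + 1/(2*y**2))
O(U(-5))*2276 = (-3 + 1/(2*(-2/(-5))**2))*2276 = (-3 + 1/(2*(-2*(-1/5))**2))*2276 = (-3 + 1/(2*(2/5)**2))*2276 = (-3 + (1/2)*(25/4))*2276 = (-3 + 25/8)*2276 = (1/8)*2276 = 569/2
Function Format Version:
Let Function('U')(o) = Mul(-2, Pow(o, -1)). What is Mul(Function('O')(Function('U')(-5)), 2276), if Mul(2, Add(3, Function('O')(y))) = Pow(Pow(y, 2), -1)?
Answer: Rational(569, 2) ≈ 284.50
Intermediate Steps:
Function('O')(y) = Add(-3, Mul(Rational(1, 2), Pow(y, -2))) (Function('O')(y) = Add(-3, Mul(Rational(1, 2), Pow(Pow(y, 2), -1))) = Add(-3, Mul(Rational(1, 2), Pow(y, -2))))
Mul(Function('O')(Function('U')(-5)), 2276) = Mul(Add(-3, Mul(Rational(1, 2), Pow(Mul(-2, Pow(-5, -1)), -2))), 2276) = Mul(Add(-3, Mul(Rational(1, 2), Pow(Mul(-2, Rational(-1, 5)), -2))), 2276) = Mul(Add(-3, Mul(Rational(1, 2), Pow(Rational(2, 5), -2))), 2276) = Mul(Add(-3, Mul(Rational(1, 2), Rational(25, 4))), 2276) = Mul(Add(-3, Rational(25, 8)), 2276) = Mul(Rational(1, 8), 2276) = Rational(569, 2)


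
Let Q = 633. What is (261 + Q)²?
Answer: 799236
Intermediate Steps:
(261 + Q)² = (261 + 633)² = 894² = 799236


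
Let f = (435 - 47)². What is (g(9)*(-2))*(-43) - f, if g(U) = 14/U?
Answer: -1353692/9 ≈ -1.5041e+5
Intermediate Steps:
f = 150544 (f = 388² = 150544)
(g(9)*(-2))*(-43) - f = ((14/9)*(-2))*(-43) - 1*150544 = ((14*(⅑))*(-2))*(-43) - 150544 = ((14/9)*(-2))*(-43) - 150544 = -28/9*(-43) - 150544 = 1204/9 - 150544 = -1353692/9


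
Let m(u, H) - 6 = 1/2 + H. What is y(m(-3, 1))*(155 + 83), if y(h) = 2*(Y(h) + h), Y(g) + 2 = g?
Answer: 6188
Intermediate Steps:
m(u, H) = 13/2 + H (m(u, H) = 6 + (1/2 + H) = 6 + (1*(½) + H) = 6 + (½ + H) = 13/2 + H)
Y(g) = -2 + g
y(h) = -4 + 4*h (y(h) = 2*((-2 + h) + h) = 2*(-2 + 2*h) = -4 + 4*h)
y(m(-3, 1))*(155 + 83) = (-4 + 4*(13/2 + 1))*(155 + 83) = (-4 + 4*(15/2))*238 = (-4 + 30)*238 = 26*238 = 6188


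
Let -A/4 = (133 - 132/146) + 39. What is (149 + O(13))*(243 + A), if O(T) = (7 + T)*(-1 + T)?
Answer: -12533969/73 ≈ -1.7170e+5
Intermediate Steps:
O(T) = (-1 + T)*(7 + T)
A = -49960/73 (A = -4*((133 - 132/146) + 39) = -4*((133 - 132*1/146) + 39) = -4*((133 - 66/73) + 39) = -4*(9643/73 + 39) = -4*12490/73 = -49960/73 ≈ -684.38)
(149 + O(13))*(243 + A) = (149 + (-7 + 13**2 + 6*13))*(243 - 49960/73) = (149 + (-7 + 169 + 78))*(-32221/73) = (149 + 240)*(-32221/73) = 389*(-32221/73) = -12533969/73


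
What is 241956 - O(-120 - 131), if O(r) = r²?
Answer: 178955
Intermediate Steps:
241956 - O(-120 - 131) = 241956 - (-120 - 131)² = 241956 - 1*(-251)² = 241956 - 1*63001 = 241956 - 63001 = 178955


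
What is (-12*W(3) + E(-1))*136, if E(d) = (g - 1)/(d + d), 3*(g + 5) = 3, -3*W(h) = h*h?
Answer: 5236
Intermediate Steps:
W(h) = -h²/3 (W(h) = -h*h/3 = -h²/3)
g = -4 (g = -5 + (⅓)*3 = -5 + 1 = -4)
E(d) = -5/(2*d) (E(d) = (-4 - 1)/(d + d) = -5*1/(2*d) = -5/(2*d))
(-12*W(3) + E(-1))*136 = (-(-4)*3² - 5/2/(-1))*136 = (-(-4)*9 - 5/2*(-1))*136 = (-12*(-3) + 5/2)*136 = (36 + 5/2)*136 = (77/2)*136 = 5236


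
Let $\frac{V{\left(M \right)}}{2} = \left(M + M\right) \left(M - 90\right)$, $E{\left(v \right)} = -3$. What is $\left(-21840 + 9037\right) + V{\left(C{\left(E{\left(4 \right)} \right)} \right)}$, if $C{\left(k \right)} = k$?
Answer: $-11687$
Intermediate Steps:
$V{\left(M \right)} = 4 M \left(-90 + M\right)$ ($V{\left(M \right)} = 2 \left(M + M\right) \left(M - 90\right) = 2 \cdot 2 M \left(-90 + M\right) = 4 M \left(-90 + M\right)$)
$\left(-21840 + 9037\right) + V{\left(C{\left(E{\left(4 \right)} \right)} \right)} = \left(-21840 + 9037\right) + 4 \left(-3\right) \left(-90 - 3\right) = -12803 + 4 \left(-3\right) \left(-93\right) = -12803 + 1116 = -11687$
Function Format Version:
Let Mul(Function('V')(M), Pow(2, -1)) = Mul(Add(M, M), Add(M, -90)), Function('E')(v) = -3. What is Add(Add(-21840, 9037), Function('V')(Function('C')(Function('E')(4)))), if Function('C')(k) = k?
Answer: -11687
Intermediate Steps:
Function('V')(M) = Mul(4, M, Add(-90, M)) (Function('V')(M) = Mul(2, Mul(Add(M, M), Add(M, -90))) = Mul(2, Mul(Mul(2, M), Add(-90, M))) = Mul(2, Mul(2, M, Add(-90, M))) = Mul(4, M, Add(-90, M)))
Add(Add(-21840, 9037), Function('V')(Function('C')(Function('E')(4)))) = Add(Add(-21840, 9037), Mul(4, -3, Add(-90, -3))) = Add(-12803, Mul(4, -3, -93)) = Add(-12803, 1116) = -11687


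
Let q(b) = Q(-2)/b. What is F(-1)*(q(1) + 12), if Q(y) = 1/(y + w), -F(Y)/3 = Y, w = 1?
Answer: 33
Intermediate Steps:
F(Y) = -3*Y
Q(y) = 1/(1 + y) (Q(y) = 1/(y + 1) = 1/(1 + y))
q(b) = -1/b (q(b) = 1/((1 - 2)*b) = 1/((-1)*b) = -1/b)
F(-1)*(q(1) + 12) = (-3*(-1))*(-1/1 + 12) = 3*(-1*1 + 12) = 3*(-1 + 12) = 3*11 = 33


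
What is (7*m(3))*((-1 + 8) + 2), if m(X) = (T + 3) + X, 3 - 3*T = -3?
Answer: 504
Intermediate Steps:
T = 2 (T = 1 - ⅓*(-3) = 1 + 1 = 2)
m(X) = 5 + X (m(X) = (2 + 3) + X = 5 + X)
(7*m(3))*((-1 + 8) + 2) = (7*(5 + 3))*((-1 + 8) + 2) = (7*8)*(7 + 2) = 56*9 = 504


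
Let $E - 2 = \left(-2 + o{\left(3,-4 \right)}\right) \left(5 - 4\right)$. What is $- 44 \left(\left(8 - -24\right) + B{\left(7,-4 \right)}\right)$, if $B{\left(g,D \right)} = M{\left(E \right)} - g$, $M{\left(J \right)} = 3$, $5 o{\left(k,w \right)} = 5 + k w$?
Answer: $-1232$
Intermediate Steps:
$o{\left(k,w \right)} = 1 + \frac{k w}{5}$ ($o{\left(k,w \right)} = \frac{5 + k w}{5} = 1 + \frac{k w}{5}$)
$E = - \frac{7}{5}$ ($E = 2 + \left(-2 + \left(1 + \frac{1}{5} \cdot 3 \left(-4\right)\right)\right) \left(5 - 4\right) = 2 + \left(-2 + \left(1 - \frac{12}{5}\right)\right) 1 = 2 + \left(-2 - \frac{7}{5}\right) 1 = 2 - \frac{17}{5} = - \frac{7}{5} \approx -1.4$)
$B{\left(g,D \right)} = 3 - g$
$- 44 \left(\left(8 - -24\right) + B{\left(7,-4 \right)}\right) = - 44 \left(\left(8 - -24\right) + \left(3 - 7\right)\right) = - 44 \left(\left(8 + 24\right) + \left(3 - 7\right)\right) = - 44 \left(32 - 4\right) = \left(-44\right) 28 = -1232$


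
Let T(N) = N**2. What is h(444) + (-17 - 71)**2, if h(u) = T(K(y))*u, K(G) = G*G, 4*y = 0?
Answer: 7744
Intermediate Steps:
y = 0 (y = (1/4)*0 = 0)
K(G) = G**2
h(u) = 0 (h(u) = (0**2)**2*u = 0**2*u = 0*u = 0)
h(444) + (-17 - 71)**2 = 0 + (-17 - 71)**2 = 0 + (-88)**2 = 0 + 7744 = 7744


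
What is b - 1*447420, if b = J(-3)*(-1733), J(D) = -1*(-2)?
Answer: -450886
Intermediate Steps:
J(D) = 2
b = -3466 (b = 2*(-1733) = -3466)
b - 1*447420 = -3466 - 1*447420 = -3466 - 447420 = -450886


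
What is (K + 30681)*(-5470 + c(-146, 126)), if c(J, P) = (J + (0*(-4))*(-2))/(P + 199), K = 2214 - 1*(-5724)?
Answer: -68660565624/325 ≈ -2.1126e+8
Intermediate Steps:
K = 7938 (K = 2214 + 5724 = 7938)
c(J, P) = J/(199 + P) (c(J, P) = (J + 0*(-2))/(199 + P) = (J + 0)/(199 + P) = J/(199 + P))
(K + 30681)*(-5470 + c(-146, 126)) = (7938 + 30681)*(-5470 - 146/(199 + 126)) = 38619*(-5470 - 146/325) = 38619*(-1777896/325) = -68660565624/325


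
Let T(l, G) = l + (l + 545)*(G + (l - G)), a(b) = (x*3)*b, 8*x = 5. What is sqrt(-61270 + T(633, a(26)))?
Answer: sqrt(685037) ≈ 827.67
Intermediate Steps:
x = 5/8 (x = (1/8)*5 = 5/8 ≈ 0.62500)
a(b) = 15*b/8 (a(b) = ((5/8)*3)*b = 15*b/8)
T(l, G) = l + l*(545 + l) (T(l, G) = l + (545 + l)*l = l + l*(545 + l))
sqrt(-61270 + T(633, a(26))) = sqrt(-61270 + 633*(546 + 633)) = sqrt(-61270 + 633*1179) = sqrt(-61270 + 746307) = sqrt(685037)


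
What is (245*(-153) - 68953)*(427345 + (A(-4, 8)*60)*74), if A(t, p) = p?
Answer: -49266424870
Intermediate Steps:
(245*(-153) - 68953)*(427345 + (A(-4, 8)*60)*74) = (245*(-153) - 68953)*(427345 + (8*60)*74) = (-37485 - 68953)*(427345 + 480*74) = -106438*(427345 + 35520) = -106438*462865 = -49266424870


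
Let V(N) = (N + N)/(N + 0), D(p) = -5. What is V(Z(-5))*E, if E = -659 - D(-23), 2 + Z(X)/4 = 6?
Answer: -1308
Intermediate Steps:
Z(X) = 16 (Z(X) = -8 + 4*6 = -8 + 24 = 16)
V(N) = 2 (V(N) = (2*N)/N = 2)
E = -654 (E = -659 - 1*(-5) = -659 + 5 = -654)
V(Z(-5))*E = 2*(-654) = -1308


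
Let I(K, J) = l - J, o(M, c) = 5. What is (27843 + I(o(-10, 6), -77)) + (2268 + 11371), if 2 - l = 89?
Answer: 41472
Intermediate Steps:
l = -87 (l = 2 - 1*89 = 2 - 89 = -87)
I(K, J) = -87 - J
(27843 + I(o(-10, 6), -77)) + (2268 + 11371) = (27843 + (-87 - 1*(-77))) + (2268 + 11371) = (27843 + (-87 + 77)) + 13639 = (27843 - 10) + 13639 = 27833 + 13639 = 41472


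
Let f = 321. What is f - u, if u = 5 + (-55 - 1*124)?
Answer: 495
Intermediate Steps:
u = -174 (u = 5 + (-55 - 124) = 5 - 179 = -174)
f - u = 321 - 1*(-174) = 321 + 174 = 495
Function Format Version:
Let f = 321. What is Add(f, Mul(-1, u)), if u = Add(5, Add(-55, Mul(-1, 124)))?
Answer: 495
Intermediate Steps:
u = -174 (u = Add(5, Add(-55, -124)) = Add(5, -179) = -174)
Add(f, Mul(-1, u)) = Add(321, Mul(-1, -174)) = Add(321, 174) = 495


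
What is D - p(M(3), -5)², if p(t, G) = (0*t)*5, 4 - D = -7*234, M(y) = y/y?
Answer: 1642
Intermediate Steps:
M(y) = 1
D = 1642 (D = 4 - (-7)*234 = 4 - 1*(-1638) = 4 + 1638 = 1642)
p(t, G) = 0 (p(t, G) = 0*5 = 0)
D - p(M(3), -5)² = 1642 - 1*0² = 1642 - 1*0 = 1642 + 0 = 1642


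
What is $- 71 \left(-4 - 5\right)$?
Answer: $639$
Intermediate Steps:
$- 71 \left(-4 - 5\right) = \left(-71\right) \left(-9\right) = 639$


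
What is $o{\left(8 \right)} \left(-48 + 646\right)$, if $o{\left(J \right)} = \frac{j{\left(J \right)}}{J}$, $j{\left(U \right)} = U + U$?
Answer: $1196$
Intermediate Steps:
$j{\left(U \right)} = 2 U$
$o{\left(J \right)} = 2$ ($o{\left(J \right)} = \frac{2 J}{J} = 2$)
$o{\left(8 \right)} \left(-48 + 646\right) = 2 \left(-48 + 646\right) = 2 \cdot 598 = 1196$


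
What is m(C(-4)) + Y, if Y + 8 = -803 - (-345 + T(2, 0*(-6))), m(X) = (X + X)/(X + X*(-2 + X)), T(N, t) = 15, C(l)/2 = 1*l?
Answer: -4331/9 ≈ -481.22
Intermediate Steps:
C(l) = 2*l (C(l) = 2*(1*l) = 2*l)
m(X) = 2*X/(X + X*(-2 + X)) (m(X) = (2*X)/(X + X*(-2 + X)) = 2*X/(X + X*(-2 + X)))
Y = -481 (Y = -8 + (-803 - (-345 + 15)) = -8 + (-803 - 1*(-330)) = -8 + (-803 + 330) = -8 - 473 = -481)
m(C(-4)) + Y = 2/(-1 + 2*(-4)) - 481 = 2/(-1 - 8) - 481 = 2/(-9) - 481 = 2*(-⅑) - 481 = -2/9 - 481 = -4331/9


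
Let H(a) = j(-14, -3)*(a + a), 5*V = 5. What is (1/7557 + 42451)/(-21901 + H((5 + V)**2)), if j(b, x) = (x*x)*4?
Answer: -320802208/145918113 ≈ -2.1985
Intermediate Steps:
j(b, x) = 4*x**2 (j(b, x) = x**2*4 = 4*x**2)
V = 1 (V = (1/5)*5 = 1)
H(a) = 72*a (H(a) = (4*(-3)**2)*(a + a) = (4*9)*(2*a) = 36*(2*a) = 72*a)
(1/7557 + 42451)/(-21901 + H((5 + V)**2)) = (1/7557 + 42451)/(-21901 + 72*(5 + 1)**2) = (1/7557 + 42451)/(-21901 + 72*6**2) = 320802208/(7557*(-21901 + 72*36)) = 320802208/(7557*(-21901 + 2592)) = (320802208/7557)/(-19309) = (320802208/7557)*(-1/19309) = -320802208/145918113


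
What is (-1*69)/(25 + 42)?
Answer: -69/67 ≈ -1.0299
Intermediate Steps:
(-1*69)/(25 + 42) = -69/67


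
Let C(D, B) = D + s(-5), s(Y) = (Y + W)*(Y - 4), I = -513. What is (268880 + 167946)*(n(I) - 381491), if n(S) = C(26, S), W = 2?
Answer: -166622035788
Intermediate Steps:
s(Y) = (-4 + Y)*(2 + Y) (s(Y) = (Y + 2)*(Y - 4) = (2 + Y)*(-4 + Y) = (-4 + Y)*(2 + Y))
C(D, B) = 27 + D (C(D, B) = D + (-8 + (-5)**2 - 2*(-5)) = D + (-8 + 25 + 10) = D + 27 = 27 + D)
n(S) = 53 (n(S) = 27 + 26 = 53)
(268880 + 167946)*(n(I) - 381491) = (268880 + 167946)*(53 - 381491) = 436826*(-381438) = -166622035788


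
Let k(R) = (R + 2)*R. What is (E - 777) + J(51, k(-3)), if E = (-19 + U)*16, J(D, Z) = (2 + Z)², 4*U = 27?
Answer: -948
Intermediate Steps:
k(R) = R*(2 + R) (k(R) = (2 + R)*R = R*(2 + R))
U = 27/4 (U = (¼)*27 = 27/4 ≈ 6.7500)
E = -196 (E = (-19 + 27/4)*16 = -49/4*16 = -196)
(E - 777) + J(51, k(-3)) = (-196 - 777) + (2 - 3*(2 - 3))² = -973 + (2 - 3*(-1))² = -973 + (2 + 3)² = -973 + 5² = -973 + 25 = -948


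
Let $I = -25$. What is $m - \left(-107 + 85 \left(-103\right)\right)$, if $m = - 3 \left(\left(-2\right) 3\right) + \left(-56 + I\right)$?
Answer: $8799$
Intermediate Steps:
$m = -63$ ($m = - 3 \left(\left(-2\right) 3\right) - 81 = \left(-3\right) \left(-6\right) - 81 = 18 - 81 = -63$)
$m - \left(-107 + 85 \left(-103\right)\right) = -63 - \left(-107 + 85 \left(-103\right)\right) = -63 - \left(-107 - 8755\right) = -63 - -8862 = -63 + 8862 = 8799$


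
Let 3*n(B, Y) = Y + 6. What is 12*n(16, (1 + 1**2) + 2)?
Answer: 40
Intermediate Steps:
n(B, Y) = 2 + Y/3 (n(B, Y) = (Y + 6)/3 = (6 + Y)/3 = 2 + Y/3)
12*n(16, (1 + 1**2) + 2) = 12*(2 + ((1 + 1**2) + 2)/3) = 12*(2 + ((1 + 1) + 2)/3) = 12*(2 + (2 + 2)/3) = 12*(2 + (1/3)*4) = 12*(2 + 4/3) = 12*(10/3) = 40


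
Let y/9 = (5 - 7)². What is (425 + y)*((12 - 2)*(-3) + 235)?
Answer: 94505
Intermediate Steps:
y = 36 (y = 9*(5 - 7)² = 9*(-2)² = 9*4 = 36)
(425 + y)*((12 - 2)*(-3) + 235) = (425 + 36)*((12 - 2)*(-3) + 235) = 461*(10*(-3) + 235) = 461*(-30 + 235) = 461*205 = 94505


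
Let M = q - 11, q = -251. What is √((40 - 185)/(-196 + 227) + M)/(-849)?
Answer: -I*√256277/26319 ≈ -0.019235*I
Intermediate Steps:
M = -262 (M = -251 - 11 = -262)
√((40 - 185)/(-196 + 227) + M)/(-849) = √((40 - 185)/(-196 + 227) - 262)/(-849) = √(-145/31 - 262)*(-1/849) = √(-8267/31)*(-1/849) = (I*√256277/31)*(-1/849) = -I*√256277/26319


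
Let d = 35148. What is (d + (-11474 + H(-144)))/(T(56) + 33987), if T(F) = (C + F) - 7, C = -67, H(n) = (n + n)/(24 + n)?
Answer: 118382/169845 ≈ 0.69700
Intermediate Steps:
H(n) = 2*n/(24 + n) (H(n) = (2*n)/(24 + n) = 2*n/(24 + n))
T(F) = -74 + F (T(F) = (-67 + F) - 7 = -74 + F)
(d + (-11474 + H(-144)))/(T(56) + 33987) = (35148 + (-11474 + 2*(-144)/(24 - 144)))/((-74 + 56) + 33987) = (35148 + (-11474 + 2*(-144)/(-120)))/(-18 + 33987) = (35148 + (-11474 + 2*(-144)*(-1/120)))/33969 = (35148 + (-11474 + 12/5))*(1/33969) = (35148 - 57358/5)*(1/33969) = (118382/5)*(1/33969) = 118382/169845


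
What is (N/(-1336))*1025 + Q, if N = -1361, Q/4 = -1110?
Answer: -4536815/1336 ≈ -3395.8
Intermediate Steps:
Q = -4440 (Q = 4*(-1110) = -4440)
(N/(-1336))*1025 + Q = -1361/(-1336)*1025 - 4440 = -1361*(-1/1336)*1025 - 4440 = (1361/1336)*1025 - 4440 = 1395025/1336 - 4440 = -4536815/1336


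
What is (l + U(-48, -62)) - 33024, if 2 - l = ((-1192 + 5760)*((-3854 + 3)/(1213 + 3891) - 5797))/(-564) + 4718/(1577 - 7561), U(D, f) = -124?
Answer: -326667361681/4078096 ≈ -80103.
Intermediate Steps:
l = -191486635473/4078096 (l = 2 - (((-1192 + 5760)*((-3854 + 3)/(1213 + 3891) - 5797))/(-564) + 4718/(1577 - 7561)) = 2 - ((4568*(-3851/5104 - 5797))*(-1/564) + 4718/(-5984)) = 2 - ((4568*(-3851*1/5104 - 5797))*(-1/564) + 4718*(-1/5984)) = 2 - ((4568*(-3851/5104 - 5797))*(-1/564) - 2359/2992) = 2 - ((4568*(-29591739/5104))*(-1/564) - 2359/2992) = 2 - (-16896882969/638*(-1/564) - 2359/2992) = 2 - (5632294323/119944 - 2359/2992) = 2 - 1*191494791665/4078096 = 2 - 191494791665/4078096 = -191486635473/4078096 ≈ -46955.)
(l + U(-48, -62)) - 33024 = (-191486635473/4078096 - 124) - 33024 = -191992319377/4078096 - 33024 = -326667361681/4078096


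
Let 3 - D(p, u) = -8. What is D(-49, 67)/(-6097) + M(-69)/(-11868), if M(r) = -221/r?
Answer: -10355249/4992784524 ≈ -0.0020740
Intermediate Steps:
D(p, u) = 11 (D(p, u) = 3 - 1*(-8) = 3 + 8 = 11)
D(-49, 67)/(-6097) + M(-69)/(-11868) = 11/(-6097) - 221/(-69)/(-11868) = 11*(-1/6097) - 221*(-1/69)*(-1/11868) = -11/6097 + (221/69)*(-1/11868) = -11/6097 - 221/818892 = -10355249/4992784524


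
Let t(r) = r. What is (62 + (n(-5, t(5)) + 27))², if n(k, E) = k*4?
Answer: 4761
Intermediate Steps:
n(k, E) = 4*k
(62 + (n(-5, t(5)) + 27))² = (62 + (4*(-5) + 27))² = (62 + (-20 + 27))² = (62 + 7)² = 69² = 4761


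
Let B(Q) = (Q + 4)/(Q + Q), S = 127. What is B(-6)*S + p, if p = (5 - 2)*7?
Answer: 253/6 ≈ 42.167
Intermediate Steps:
B(Q) = (4 + Q)/(2*Q) (B(Q) = (4 + Q)/((2*Q)) = (4 + Q)*(1/(2*Q)) = (4 + Q)/(2*Q))
p = 21 (p = 3*7 = 21)
B(-6)*S + p = ((1/2)*(4 - 6)/(-6))*127 + 21 = ((1/2)*(-1/6)*(-2))*127 + 21 = (1/6)*127 + 21 = 127/6 + 21 = 253/6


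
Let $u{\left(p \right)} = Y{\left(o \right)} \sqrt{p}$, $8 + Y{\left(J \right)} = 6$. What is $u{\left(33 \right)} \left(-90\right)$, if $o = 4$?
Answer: $180 \sqrt{33} \approx 1034.0$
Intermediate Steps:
$Y{\left(J \right)} = -2$ ($Y{\left(J \right)} = -8 + 6 = -2$)
$u{\left(p \right)} = - 2 \sqrt{p}$
$u{\left(33 \right)} \left(-90\right) = - 2 \sqrt{33} \left(-90\right) = 180 \sqrt{33}$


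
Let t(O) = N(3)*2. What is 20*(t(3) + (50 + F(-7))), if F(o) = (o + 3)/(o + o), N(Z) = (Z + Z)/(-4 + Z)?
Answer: 5360/7 ≈ 765.71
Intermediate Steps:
N(Z) = 2*Z/(-4 + Z) (N(Z) = (2*Z)/(-4 + Z) = 2*Z/(-4 + Z))
F(o) = (3 + o)/(2*o) (F(o) = (3 + o)/((2*o)) = (3 + o)*(1/(2*o)) = (3 + o)/(2*o))
t(O) = -12 (t(O) = (2*3/(-4 + 3))*2 = (2*3/(-1))*2 = (2*3*(-1))*2 = -6*2 = -12)
20*(t(3) + (50 + F(-7))) = 20*(-12 + (50 + (½)*(3 - 7)/(-7))) = 20*(-12 + (50 + (½)*(-⅐)*(-4))) = 20*(-12 + (50 + 2/7)) = 20*(-12 + 352/7) = 20*(268/7) = 5360/7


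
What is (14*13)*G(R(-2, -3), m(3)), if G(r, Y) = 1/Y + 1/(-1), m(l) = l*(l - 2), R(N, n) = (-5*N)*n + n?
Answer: -364/3 ≈ -121.33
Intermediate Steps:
R(N, n) = n - 5*N*n (R(N, n) = -5*N*n + n = n - 5*N*n)
m(l) = l*(-2 + l)
G(r, Y) = -1 + 1/Y (G(r, Y) = 1/Y + 1*(-1) = 1/Y - 1 = -1 + 1/Y)
(14*13)*G(R(-2, -3), m(3)) = (14*13)*((1 - 3*(-2 + 3))/((3*(-2 + 3)))) = 182*((1 - 3)/((3*1))) = 182*((1 - 1*3)/3) = 182*((1 - 3)/3) = 182*((⅓)*(-2)) = 182*(-⅔) = -364/3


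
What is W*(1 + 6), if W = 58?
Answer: 406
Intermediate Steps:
W*(1 + 6) = 58*(1 + 6) = 58*7 = 406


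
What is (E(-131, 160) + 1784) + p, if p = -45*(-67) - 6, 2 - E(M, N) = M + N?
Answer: 4766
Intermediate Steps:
E(M, N) = 2 - M - N (E(M, N) = 2 - (M + N) = 2 + (-M - N) = 2 - M - N)
p = 3009 (p = 3015 - 6 = 3009)
(E(-131, 160) + 1784) + p = ((2 - 1*(-131) - 1*160) + 1784) + 3009 = ((2 + 131 - 160) + 1784) + 3009 = (-27 + 1784) + 3009 = 1757 + 3009 = 4766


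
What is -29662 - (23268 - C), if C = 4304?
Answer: -48626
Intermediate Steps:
-29662 - (23268 - C) = -29662 - (23268 - 1*4304) = -29662 - (23268 - 4304) = -29662 - 1*18964 = -29662 - 18964 = -48626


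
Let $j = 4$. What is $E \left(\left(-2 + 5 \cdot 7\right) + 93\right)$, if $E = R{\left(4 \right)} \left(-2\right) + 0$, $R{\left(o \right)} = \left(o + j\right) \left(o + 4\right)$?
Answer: $-16128$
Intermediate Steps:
$R{\left(o \right)} = \left(4 + o\right)^{2}$ ($R{\left(o \right)} = \left(o + 4\right) \left(o + 4\right) = \left(4 + o\right) \left(4 + o\right) = \left(4 + o\right)^{2}$)
$E = -128$ ($E = \left(16 + 4^{2} + 8 \cdot 4\right) \left(-2\right) + 0 = \left(16 + 16 + 32\right) \left(-2\right) + 0 = 64 \left(-2\right) + 0 = -128 + 0 = -128$)
$E \left(\left(-2 + 5 \cdot 7\right) + 93\right) = - 128 \left(\left(-2 + 5 \cdot 7\right) + 93\right) = - 128 \left(\left(-2 + 35\right) + 93\right) = - 128 \left(33 + 93\right) = \left(-128\right) 126 = -16128$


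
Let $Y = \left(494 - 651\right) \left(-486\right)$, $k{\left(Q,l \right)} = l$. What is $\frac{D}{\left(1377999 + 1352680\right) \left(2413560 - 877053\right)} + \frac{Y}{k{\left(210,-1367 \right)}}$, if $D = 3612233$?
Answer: $- \frac{320140860963577895}{5735532013411851} \approx -55.817$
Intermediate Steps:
$Y = 76302$ ($Y = \left(-157\right) \left(-486\right) = 76302$)
$\frac{D}{\left(1377999 + 1352680\right) \left(2413560 - 877053\right)} + \frac{Y}{k{\left(210,-1367 \right)}} = \frac{3612233}{\left(1377999 + 1352680\right) \left(2413560 - 877053\right)} + \frac{76302}{-1367} = \frac{3612233}{2730679 \cdot 1536507} + 76302 \left(- \frac{1}{1367}\right) = \frac{3612233}{4195707398253} - \frac{76302}{1367} = - \frac{320140860963577895}{5735532013411851}$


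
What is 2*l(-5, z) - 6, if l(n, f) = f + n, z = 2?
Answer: -12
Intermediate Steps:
2*l(-5, z) - 6 = 2*(2 - 5) - 6 = 2*(-3) - 6 = -6 - 6 = -12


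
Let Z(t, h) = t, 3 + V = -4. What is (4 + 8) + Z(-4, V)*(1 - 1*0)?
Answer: 8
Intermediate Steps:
V = -7 (V = -3 - 4 = -7)
(4 + 8) + Z(-4, V)*(1 - 1*0) = (4 + 8) - 4*(1 - 1*0) = 12 - 4*(1 + 0) = 12 - 4*1 = 12 - 4 = 8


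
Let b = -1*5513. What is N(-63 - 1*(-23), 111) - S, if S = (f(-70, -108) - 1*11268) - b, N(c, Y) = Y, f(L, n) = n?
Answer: 5974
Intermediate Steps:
b = -5513
S = -5863 (S = (-108 - 1*11268) - 1*(-5513) = (-108 - 11268) + 5513 = -11376 + 5513 = -5863)
N(-63 - 1*(-23), 111) - S = 111 - 1*(-5863) = 111 + 5863 = 5974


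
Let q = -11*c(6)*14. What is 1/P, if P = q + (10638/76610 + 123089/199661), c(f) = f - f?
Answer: 7648014605/5776921004 ≈ 1.3239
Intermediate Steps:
c(f) = 0
q = 0 (q = -11*0*14 = 0*14 = 0)
P = 5776921004/7648014605 (P = 0 + (10638/76610 + 123089/199661) = 0 + (10638*(1/76610) + 123089*(1/199661)) = 0 + (5319/38305 + 123089/199661) = 0 + 5776921004/7648014605 = 5776921004/7648014605 ≈ 0.75535)
1/P = 1/(5776921004/7648014605) = 7648014605/5776921004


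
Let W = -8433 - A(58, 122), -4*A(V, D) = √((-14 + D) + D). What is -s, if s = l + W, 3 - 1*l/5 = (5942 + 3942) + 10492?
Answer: 110298 - √230/4 ≈ 1.1029e+5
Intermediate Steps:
l = -101865 (l = 15 - 5*((5942 + 3942) + 10492) = 15 - 5*(9884 + 10492) = 15 - 5*20376 = 15 - 101880 = -101865)
A(V, D) = -√(-14 + 2*D)/4 (A(V, D) = -√((-14 + D) + D)/4 = -√(-14 + 2*D)/4)
W = -8433 + √230/4 (W = -8433 - (-1)*√(-14 + 2*122)/4 = -8433 - (-1)*√(-14 + 244)/4 = -8433 - (-1)*√230/4 = -8433 + √230/4 ≈ -8429.2)
s = -110298 + √230/4 (s = -101865 + (-8433 + √230/4) = -110298 + √230/4 ≈ -1.1029e+5)
-s = -(-110298 + √230/4) = 110298 - √230/4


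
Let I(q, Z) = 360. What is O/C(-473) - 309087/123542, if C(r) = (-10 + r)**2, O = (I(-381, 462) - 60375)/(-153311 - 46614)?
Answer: -961060267962743/384135756891810 ≈ -2.5019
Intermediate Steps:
O = 12003/39985 (O = (360 - 60375)/(-153311 - 46614) = -60015/(-199925) = -60015*(-1/199925) = 12003/39985 ≈ 0.30019)
O/C(-473) - 309087/123542 = 12003/(39985*((-10 - 473)**2)) - 309087/123542 = 12003/(39985*((-483)**2)) - 309087*1/123542 = (12003/39985)/233289 - 309087/123542 = (12003/39985)*(1/233289) - 309087/123542 = 4001/3109353555 - 309087/123542 = -961060267962743/384135756891810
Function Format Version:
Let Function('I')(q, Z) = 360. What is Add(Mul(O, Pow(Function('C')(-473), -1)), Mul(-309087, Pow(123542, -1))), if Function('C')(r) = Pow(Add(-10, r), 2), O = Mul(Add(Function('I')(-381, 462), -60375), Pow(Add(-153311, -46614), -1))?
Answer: Rational(-961060267962743, 384135756891810) ≈ -2.5019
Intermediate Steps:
O = Rational(12003, 39985) (O = Mul(Add(360, -60375), Pow(Add(-153311, -46614), -1)) = Mul(-60015, Pow(-199925, -1)) = Mul(-60015, Rational(-1, 199925)) = Rational(12003, 39985) ≈ 0.30019)
Add(Mul(O, Pow(Function('C')(-473), -1)), Mul(-309087, Pow(123542, -1))) = Add(Mul(Rational(12003, 39985), Pow(Pow(Add(-10, -473), 2), -1)), Mul(-309087, Pow(123542, -1))) = Add(Mul(Rational(12003, 39985), Pow(Pow(-483, 2), -1)), Mul(-309087, Rational(1, 123542))) = Add(Mul(Rational(12003, 39985), Pow(233289, -1)), Rational(-309087, 123542)) = Add(Mul(Rational(12003, 39985), Rational(1, 233289)), Rational(-309087, 123542)) = Add(Rational(4001, 3109353555), Rational(-309087, 123542)) = Rational(-961060267962743, 384135756891810)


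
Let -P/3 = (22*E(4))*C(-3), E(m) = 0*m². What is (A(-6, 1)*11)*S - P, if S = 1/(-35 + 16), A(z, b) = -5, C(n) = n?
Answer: 55/19 ≈ 2.8947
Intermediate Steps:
S = -1/19 (S = 1/(-19) = -1/19 ≈ -0.052632)
E(m) = 0
P = 0 (P = -3*22*0*(-3) = -0*(-3) = -3*0 = 0)
(A(-6, 1)*11)*S - P = -5*11*(-1/19) - 1*0 = -55*(-1/19) + 0 = 55/19 + 0 = 55/19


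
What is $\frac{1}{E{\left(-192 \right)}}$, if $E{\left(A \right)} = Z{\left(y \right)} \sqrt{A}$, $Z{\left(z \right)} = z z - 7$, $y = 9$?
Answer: $- \frac{i \sqrt{3}}{1776} \approx - 0.00097525 i$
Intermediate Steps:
$Z{\left(z \right)} = -7 + z^{2}$ ($Z{\left(z \right)} = z^{2} - 7 = -7 + z^{2}$)
$E{\left(A \right)} = 74 \sqrt{A}$ ($E{\left(A \right)} = \left(-7 + 9^{2}\right) \sqrt{A} = \left(-7 + 81\right) \sqrt{A} = 74 \sqrt{A}$)
$\frac{1}{E{\left(-192 \right)}} = \frac{1}{74 \sqrt{-192}} = \frac{1}{74 \cdot 8 i \sqrt{3}} = \frac{1}{592 i \sqrt{3}} = - \frac{i \sqrt{3}}{1776}$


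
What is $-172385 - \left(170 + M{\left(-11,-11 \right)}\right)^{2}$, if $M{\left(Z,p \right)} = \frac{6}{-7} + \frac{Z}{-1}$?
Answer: $- \frac{10036986}{49} \approx -2.0484 \cdot 10^{5}$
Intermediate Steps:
$M{\left(Z,p \right)} = - \frac{6}{7} - Z$ ($M{\left(Z,p \right)} = 6 \left(- \frac{1}{7}\right) + Z \left(-1\right) = - \frac{6}{7} - Z$)
$-172385 - \left(170 + M{\left(-11,-11 \right)}\right)^{2} = -172385 - \left(170 - - \frac{71}{7}\right)^{2} = -172385 - \left(170 + \left(- \frac{6}{7} + 11\right)\right)^{2} = -172385 - \left(170 + \frac{71}{7}\right)^{2} = -172385 - \left(\frac{1261}{7}\right)^{2} = -172385 - \frac{1590121}{49} = - \frac{10036986}{49}$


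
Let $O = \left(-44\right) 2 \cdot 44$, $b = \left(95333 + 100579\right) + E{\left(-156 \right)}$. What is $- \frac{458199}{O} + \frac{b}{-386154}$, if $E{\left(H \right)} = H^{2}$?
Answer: $\frac{9782365355}{83066016} \approx 117.77$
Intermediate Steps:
$b = 220248$ ($b = \left(95333 + 100579\right) + \left(-156\right)^{2} = 195912 + 24336 = 220248$)
$O = -3872$ ($O = \left(-88\right) 44 = -3872$)
$- \frac{458199}{O} + \frac{b}{-386154} = - \frac{458199}{-3872} + \frac{220248}{-386154} = \left(-458199\right) \left(- \frac{1}{3872}\right) + 220248 \left(- \frac{1}{386154}\right) = \frac{458199}{3872} - \frac{12236}{21453} = \frac{9782365355}{83066016}$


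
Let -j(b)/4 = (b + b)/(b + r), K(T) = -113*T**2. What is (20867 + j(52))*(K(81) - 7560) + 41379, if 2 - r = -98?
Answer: -296899911012/19 ≈ -1.5626e+10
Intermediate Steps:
r = 100 (r = 2 - 1*(-98) = 2 + 98 = 100)
j(b) = -8*b/(100 + b) (j(b) = -4*(b + b)/(b + 100) = -4*2*b/(100 + b) = -8*b/(100 + b))
(20867 + j(52))*(K(81) - 7560) + 41379 = (20867 - 8*52/(100 + 52))*(-113*81**2 - 7560) + 41379 = (20867 - 8*52/152)*(-113*6561 - 7560) + 41379 = (20867 - 8*52*1/152)*(-741393 - 7560) + 41379 = (20867 - 52/19)*(-748953) + 41379 = (396421/19)*(-748953) + 41379 = -296900697213/19 + 41379 = -296899911012/19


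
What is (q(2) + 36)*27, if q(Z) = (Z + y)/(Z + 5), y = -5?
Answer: 6723/7 ≈ 960.43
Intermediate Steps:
q(Z) = (-5 + Z)/(5 + Z) (q(Z) = (Z - 5)/(Z + 5) = (-5 + Z)/(5 + Z))
(q(2) + 36)*27 = ((-5 + 2)/(5 + 2) + 36)*27 = (-3/7 + 36)*27 = (249/7)*27 = 6723/7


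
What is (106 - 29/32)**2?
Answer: 11309769/1024 ≈ 11045.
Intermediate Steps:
(106 - 29/32)**2 = (3363/32)**2 = 11309769/1024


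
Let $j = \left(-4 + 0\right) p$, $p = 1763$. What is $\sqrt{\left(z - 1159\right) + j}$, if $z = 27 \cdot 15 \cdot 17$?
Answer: $i \sqrt{1326} \approx 36.414 i$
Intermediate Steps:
$j = -7052$ ($j = \left(-4 + 0\right) 1763 = \left(-4\right) 1763 = -7052$)
$z = 6885$ ($z = 405 \cdot 17 = 6885$)
$\sqrt{\left(z - 1159\right) + j} = \sqrt{\left(6885 - 1159\right) - 7052} = \sqrt{5726 - 7052} = \sqrt{-1326} = i \sqrt{1326}$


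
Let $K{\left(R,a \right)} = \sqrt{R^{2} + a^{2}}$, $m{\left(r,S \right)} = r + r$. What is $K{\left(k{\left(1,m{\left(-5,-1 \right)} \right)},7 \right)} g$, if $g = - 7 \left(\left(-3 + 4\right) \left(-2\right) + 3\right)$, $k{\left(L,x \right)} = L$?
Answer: $- 35 \sqrt{2} \approx -49.497$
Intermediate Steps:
$m{\left(r,S \right)} = 2 r$
$g = -7$ ($g = - 7 \left(1 \left(-2\right) + 3\right) = - 7 \left(-2 + 3\right) = \left(-7\right) 1 = -7$)
$K{\left(k{\left(1,m{\left(-5,-1 \right)} \right)},7 \right)} g = \sqrt{1^{2} + 7^{2}} \left(-7\right) = \sqrt{1 + 49} \left(-7\right) = \sqrt{50} \left(-7\right) = 5 \sqrt{2} \left(-7\right) = - 35 \sqrt{2}$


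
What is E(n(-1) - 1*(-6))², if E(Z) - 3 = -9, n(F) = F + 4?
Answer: 36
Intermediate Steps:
n(F) = 4 + F
E(Z) = -6 (E(Z) = 3 - 9 = -6)
E(n(-1) - 1*(-6))² = (-6)² = 36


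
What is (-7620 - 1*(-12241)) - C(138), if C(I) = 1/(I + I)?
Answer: 1275395/276 ≈ 4621.0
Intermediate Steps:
C(I) = 1/(2*I)
(-7620 - 1*(-12241)) - C(138) = (-7620 - 1*(-12241)) - 1/(2*138) = (-7620 + 12241) - 1/(2*138) = 4621 - 1*1/276 = 4621 - 1/276 = 1275395/276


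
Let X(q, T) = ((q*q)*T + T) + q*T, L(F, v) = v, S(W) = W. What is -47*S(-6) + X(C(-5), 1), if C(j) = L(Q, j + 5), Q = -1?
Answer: 283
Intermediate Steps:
C(j) = 5 + j (C(j) = j + 5 = 5 + j)
X(q, T) = T + T*q + T*q**2 (X(q, T) = (q**2*T + T) + T*q = (T*q**2 + T) + T*q = (T + T*q**2) + T*q = T + T*q + T*q**2)
-47*S(-6) + X(C(-5), 1) = -47*(-6) + 1*(1 + (5 - 5) + (5 - 5)**2) = 282 + 1*(1 + 0 + 0**2) = 282 + 1*(1 + 0 + 0) = 282 + 1*1 = 282 + 1 = 283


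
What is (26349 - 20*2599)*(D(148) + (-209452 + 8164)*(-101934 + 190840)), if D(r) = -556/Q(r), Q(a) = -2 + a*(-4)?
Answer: 136229435131158278/297 ≈ 4.5868e+14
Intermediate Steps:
Q(a) = -2 - 4*a
D(r) = -556/(-2 - 4*r)
(26349 - 20*2599)*(D(148) + (-209452 + 8164)*(-101934 + 190840)) = (26349 - 20*2599)*(278/(1 + 2*148) + (-209452 + 8164)*(-101934 + 190840)) = (26349 - 51980)*(278/(1 + 296) - 201288*88906) = -25631*(278/297 - 17895710928) = -25631*(-5315026145338/297) = 136229435131158278/297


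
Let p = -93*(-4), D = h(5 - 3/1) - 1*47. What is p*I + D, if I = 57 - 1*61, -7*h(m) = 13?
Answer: -10758/7 ≈ -1536.9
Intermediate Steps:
h(m) = -13/7 (h(m) = -1/7*13 = -13/7)
D = -342/7 (D = -13/7 - 1*47 = -13/7 - 47 = -342/7 ≈ -48.857)
p = 372
I = -4 (I = 57 - 61 = -4)
p*I + D = 372*(-4) - 342/7 = -1488 - 342/7 = -10758/7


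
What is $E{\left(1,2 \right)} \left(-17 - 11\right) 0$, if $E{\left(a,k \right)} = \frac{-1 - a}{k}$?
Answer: $0$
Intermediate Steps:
$E{\left(a,k \right)} = \frac{-1 - a}{k}$
$E{\left(1,2 \right)} \left(-17 - 11\right) 0 = \frac{-1 - 1}{2} \left(-17 - 11\right) 0 = \frac{-1 - 1}{2} \left(\left(-28\right) 0\right) = \frac{1}{2} \left(-2\right) 0 = \left(-1\right) 0 = 0$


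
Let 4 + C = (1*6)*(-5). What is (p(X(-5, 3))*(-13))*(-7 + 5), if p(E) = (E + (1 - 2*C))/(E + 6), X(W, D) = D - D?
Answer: 299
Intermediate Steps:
C = -34 (C = -4 + (1*6)*(-5) = -4 + 6*(-5) = -4 - 30 = -34)
X(W, D) = 0
p(E) = (69 + E)/(6 + E) (p(E) = (E + (1 - 2*(-34)))/(E + 6) = (E + (1 + 68))/(6 + E) = (E + 69)/(6 + E) = (69 + E)/(6 + E))
(p(X(-5, 3))*(-13))*(-7 + 5) = (((69 + 0)/(6 + 0))*(-13))*(-7 + 5) = ((69/6)*(-13))*(-2) = (((1/6)*69)*(-13))*(-2) = ((23/2)*(-13))*(-2) = -299/2*(-2) = 299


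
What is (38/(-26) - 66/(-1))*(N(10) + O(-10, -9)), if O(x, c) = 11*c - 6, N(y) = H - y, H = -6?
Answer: -101519/13 ≈ -7809.2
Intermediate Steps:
N(y) = -6 - y
O(x, c) = -6 + 11*c
(38/(-26) - 66/(-1))*(N(10) + O(-10, -9)) = (38/(-26) - 66/(-1))*((-6 - 1*10) + (-6 + 11*(-9))) = (38*(-1/26) - 66*(-1))*((-6 - 10) + (-6 - 99)) = (-19/13 + 66)*(-16 - 105) = (839/13)*(-121) = -101519/13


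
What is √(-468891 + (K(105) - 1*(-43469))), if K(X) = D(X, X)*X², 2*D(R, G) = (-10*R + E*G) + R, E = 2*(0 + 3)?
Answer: I*√8647438/2 ≈ 1470.3*I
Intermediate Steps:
E = 6 (E = 2*3 = 6)
D(R, G) = 3*G - 9*R/2 (D(R, G) = ((-10*R + 6*G) + R)/2 = (-9*R + 6*G)/2 = 3*G - 9*R/2)
K(X) = -3*X³/2 (K(X) = (3*X - 9*X/2)*X² = (-3*X/2)*X² = -3*X³/2)
√(-468891 + (K(105) - 1*(-43469))) = √(-468891 + (-3/2*105³ - 1*(-43469))) = √(-468891 + (-3/2*1157625 + 43469)) = √(-468891 + (-3472875/2 + 43469)) = √(-468891 - 3385937/2) = √(-4323719/2) = I*√8647438/2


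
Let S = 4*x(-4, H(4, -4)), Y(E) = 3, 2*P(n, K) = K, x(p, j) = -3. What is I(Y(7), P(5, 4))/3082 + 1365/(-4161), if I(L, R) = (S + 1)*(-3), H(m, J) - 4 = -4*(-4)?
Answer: -1356539/4274734 ≈ -0.31734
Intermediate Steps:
H(m, J) = 20 (H(m, J) = 4 - 4*(-4) = 4 + 16 = 20)
P(n, K) = K/2
S = -12 (S = 4*(-3) = -12)
I(L, R) = 33 (I(L, R) = (-12 + 1)*(-3) = -11*(-3) = 33)
I(Y(7), P(5, 4))/3082 + 1365/(-4161) = 33/3082 + 1365/(-4161) = 33*(1/3082) + 1365*(-1/4161) = 33/3082 - 455/1387 = -1356539/4274734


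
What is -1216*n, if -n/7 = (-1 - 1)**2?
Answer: 34048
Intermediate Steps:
n = -28 (n = -7*(-1 - 1)**2 = -7*(-2)**2 = -7*4 = -28)
-1216*n = -1216*(-28) = 34048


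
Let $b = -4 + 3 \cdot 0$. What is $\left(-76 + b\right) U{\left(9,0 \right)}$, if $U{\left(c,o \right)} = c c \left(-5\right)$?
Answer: $32400$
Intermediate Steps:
$U{\left(c,o \right)} = - 5 c^{2}$ ($U{\left(c,o \right)} = c^{2} \left(-5\right) = - 5 c^{2}$)
$b = -4$ ($b = -4 + 0 = -4$)
$\left(-76 + b\right) U{\left(9,0 \right)} = \left(-76 - 4\right) \left(- 5 \cdot 9^{2}\right) = - 80 \left(\left(-5\right) 81\right) = \left(-80\right) \left(-405\right) = 32400$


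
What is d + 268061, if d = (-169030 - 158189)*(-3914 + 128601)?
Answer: -40799687392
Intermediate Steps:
d = -40799955453 (d = -327219*124687 = -40799955453)
d + 268061 = -40799955453 + 268061 = -40799687392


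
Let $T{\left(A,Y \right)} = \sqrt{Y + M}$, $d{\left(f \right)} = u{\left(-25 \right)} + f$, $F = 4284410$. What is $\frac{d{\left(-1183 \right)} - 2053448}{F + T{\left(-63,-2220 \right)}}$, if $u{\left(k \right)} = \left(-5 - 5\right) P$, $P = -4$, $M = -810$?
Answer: $- \frac{880271022631}{1835616905113} + \frac{2054591 i \sqrt{3030}}{18356169051130} \approx -0.47955 + 6.1612 \cdot 10^{-6} i$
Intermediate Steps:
$u{\left(k \right)} = 40$ ($u{\left(k \right)} = \left(-5 - 5\right) \left(-4\right) = \left(-10\right) \left(-4\right) = 40$)
$d{\left(f \right)} = 40 + f$
$T{\left(A,Y \right)} = \sqrt{-810 + Y}$ ($T{\left(A,Y \right)} = \sqrt{Y - 810} = \sqrt{-810 + Y}$)
$\frac{d{\left(-1183 \right)} - 2053448}{F + T{\left(-63,-2220 \right)}} = \frac{\left(40 - 1183\right) - 2053448}{4284410 + \sqrt{-810 - 2220}} = \frac{-1143 - 2053448}{4284410 + \sqrt{-3030}} = - \frac{2054591}{4284410 + i \sqrt{3030}}$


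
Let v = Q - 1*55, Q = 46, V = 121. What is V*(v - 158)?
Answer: -20207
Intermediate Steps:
v = -9 (v = 46 - 1*55 = 46 - 55 = -9)
V*(v - 158) = 121*(-9 - 158) = 121*(-167) = -20207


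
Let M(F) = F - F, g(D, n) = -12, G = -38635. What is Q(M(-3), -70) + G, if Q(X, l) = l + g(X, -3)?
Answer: -38717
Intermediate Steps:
M(F) = 0
Q(X, l) = -12 + l (Q(X, l) = l - 12 = -12 + l)
Q(M(-3), -70) + G = (-12 - 70) - 38635 = -82 - 38635 = -38717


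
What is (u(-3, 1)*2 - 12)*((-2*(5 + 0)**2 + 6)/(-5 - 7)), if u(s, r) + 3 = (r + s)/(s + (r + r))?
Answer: -154/3 ≈ -51.333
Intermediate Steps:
u(s, r) = -3 + (r + s)/(s + 2*r) (u(s, r) = -3 + (r + s)/(s + (r + r)) = -3 + (r + s)/(s + 2*r))
(u(-3, 1)*2 - 12)*((-2*(5 + 0)**2 + 6)/(-5 - 7)) = (((-5*1 - 2*(-3))/(-3 + 2*1))*2 - 12)*((-2*(5 + 0)**2 + 6)/(-5 - 7)) = (((-5 + 6)/(-3 + 2))*2 - 12)*((-2*5**2 + 6)/(-12)) = ((1/(-1))*2 - 12)*((-2*25 + 6)*(-1/12)) = (-1*1*2 - 12)*((-50 + 6)*(-1/12)) = (-1*2 - 12)*(-44*(-1/12)) = (-2 - 12)*(11/3) = -14*11/3 = -154/3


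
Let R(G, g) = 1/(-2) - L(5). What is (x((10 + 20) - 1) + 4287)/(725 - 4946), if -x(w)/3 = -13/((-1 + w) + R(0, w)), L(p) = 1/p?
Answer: -30019/29547 ≈ -1.0160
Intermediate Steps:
R(G, g) = -7/10 (R(G, g) = 1/(-2) - 1/5 = -1/2 - 1*1/5 = -1/2 - 1/5 = -7/10)
x(w) = 39/(-17/10 + w) (x(w) = -(-39)/((-1 + w) - 7/10) = -(-39)/(-17/10 + w) = 39/(-17/10 + w))
(x((10 + 20) - 1) + 4287)/(725 - 4946) = (390/(-17 + 10*((10 + 20) - 1)) + 4287)/(725 - 4946) = (390/(-17 + 10*(30 - 1)) + 4287)/(-4221) = (390/(-17 + 10*29) + 4287)*(-1/4221) = (390/(-17 + 290) + 4287)*(-1/4221) = (390/273 + 4287)*(-1/4221) = (390*(1/273) + 4287)*(-1/4221) = (10/7 + 4287)*(-1/4221) = (30019/7)*(-1/4221) = -30019/29547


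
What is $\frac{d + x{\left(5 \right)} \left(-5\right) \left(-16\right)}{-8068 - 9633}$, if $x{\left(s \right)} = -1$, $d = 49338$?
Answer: $- \frac{49258}{17701} \approx -2.7828$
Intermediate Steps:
$\frac{d + x{\left(5 \right)} \left(-5\right) \left(-16\right)}{-8068 - 9633} = \frac{49338 + \left(-1\right) \left(-5\right) \left(-16\right)}{-8068 - 9633} = \frac{49338 + 5 \left(-16\right)}{-17701} = \left(49338 - 80\right) \left(- \frac{1}{17701}\right) = 49258 \left(- \frac{1}{17701}\right) = - \frac{49258}{17701}$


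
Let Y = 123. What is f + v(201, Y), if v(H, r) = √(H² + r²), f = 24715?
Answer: 24715 + 3*√6170 ≈ 24951.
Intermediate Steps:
f + v(201, Y) = 24715 + √(201² + 123²) = 24715 + √(40401 + 15129) = 24715 + √55530 = 24715 + 3*√6170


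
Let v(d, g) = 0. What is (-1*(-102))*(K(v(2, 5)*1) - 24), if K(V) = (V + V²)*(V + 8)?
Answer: -2448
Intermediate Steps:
K(V) = (8 + V)*(V + V²) (K(V) = (V + V²)*(8 + V) = (8 + V)*(V + V²))
(-1*(-102))*(K(v(2, 5)*1) - 24) = (-1*(-102))*((0*1)*(8 + (0*1)² + 9*(0*1)) - 24) = 102*(0*(8 + 0² + 9*0) - 24) = 102*(0*(8 + 0 + 0) - 24) = 102*(0*8 - 24) = 102*(0 - 24) = 102*(-24) = -2448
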